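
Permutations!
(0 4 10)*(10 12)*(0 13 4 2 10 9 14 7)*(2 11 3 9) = (0 11 3 9 14 7)(2 10 13 4 12) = [11, 1, 10, 9, 12, 5, 6, 0, 8, 14, 13, 3, 2, 4, 7]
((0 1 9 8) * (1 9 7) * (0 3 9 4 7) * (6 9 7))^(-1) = ((0 4 6 9 8 3 7 1))^(-1) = (0 1 7 3 8 9 6 4)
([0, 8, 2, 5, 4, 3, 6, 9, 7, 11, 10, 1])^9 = [0, 11, 2, 5, 4, 3, 6, 8, 1, 7, 10, 9]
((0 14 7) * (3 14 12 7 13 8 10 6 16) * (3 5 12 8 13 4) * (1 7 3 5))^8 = ((0 8 10 6 16 1 7)(3 14 4 5 12))^8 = (0 8 10 6 16 1 7)(3 5 14 12 4)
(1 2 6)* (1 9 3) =[0, 2, 6, 1, 4, 5, 9, 7, 8, 3] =(1 2 6 9 3)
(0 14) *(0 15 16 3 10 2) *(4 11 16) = (0 14 15 4 11 16 3 10 2) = [14, 1, 0, 10, 11, 5, 6, 7, 8, 9, 2, 16, 12, 13, 15, 4, 3]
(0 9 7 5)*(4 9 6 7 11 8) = [6, 1, 2, 3, 9, 0, 7, 5, 4, 11, 10, 8] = (0 6 7 5)(4 9 11 8)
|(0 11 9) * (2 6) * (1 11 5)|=10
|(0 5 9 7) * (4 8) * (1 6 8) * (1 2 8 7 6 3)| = 30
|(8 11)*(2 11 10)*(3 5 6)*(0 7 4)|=12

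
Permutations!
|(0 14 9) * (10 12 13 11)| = |(0 14 9)(10 12 13 11)| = 12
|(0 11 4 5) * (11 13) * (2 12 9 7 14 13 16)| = |(0 16 2 12 9 7 14 13 11 4 5)| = 11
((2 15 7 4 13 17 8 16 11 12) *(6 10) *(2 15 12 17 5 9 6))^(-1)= ((2 12 15 7 4 13 5 9 6 10)(8 16 11 17))^(-1)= (2 10 6 9 5 13 4 7 15 12)(8 17 11 16)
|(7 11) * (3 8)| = 2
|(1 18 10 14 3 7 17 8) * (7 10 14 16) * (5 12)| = |(1 18 14 3 10 16 7 17 8)(5 12)| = 18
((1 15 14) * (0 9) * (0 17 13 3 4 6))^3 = (0 13 6 17 4 9 3) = ((0 9 17 13 3 4 6)(1 15 14))^3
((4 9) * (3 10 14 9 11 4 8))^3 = ((3 10 14 9 8)(4 11))^3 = (3 9 10 8 14)(4 11)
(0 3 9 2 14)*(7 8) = (0 3 9 2 14)(7 8) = [3, 1, 14, 9, 4, 5, 6, 8, 7, 2, 10, 11, 12, 13, 0]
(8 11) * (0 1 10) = (0 1 10)(8 11) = [1, 10, 2, 3, 4, 5, 6, 7, 11, 9, 0, 8]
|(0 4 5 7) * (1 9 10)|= |(0 4 5 7)(1 9 10)|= 12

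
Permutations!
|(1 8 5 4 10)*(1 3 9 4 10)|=7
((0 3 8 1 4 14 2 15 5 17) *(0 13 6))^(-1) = ((0 3 8 1 4 14 2 15 5 17 13 6))^(-1) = (0 6 13 17 5 15 2 14 4 1 8 3)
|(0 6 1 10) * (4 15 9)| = 12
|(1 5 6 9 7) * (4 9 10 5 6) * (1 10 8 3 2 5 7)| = 8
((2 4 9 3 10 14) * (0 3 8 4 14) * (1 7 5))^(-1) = ((0 3 10)(1 7 5)(2 14)(4 9 8))^(-1) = (0 10 3)(1 5 7)(2 14)(4 8 9)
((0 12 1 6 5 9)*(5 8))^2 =((0 12 1 6 8 5 9))^2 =(0 1 8 9 12 6 5)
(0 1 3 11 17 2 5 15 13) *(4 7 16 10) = (0 1 3 11 17 2 5 15 13)(4 7 16 10) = [1, 3, 5, 11, 7, 15, 6, 16, 8, 9, 4, 17, 12, 0, 14, 13, 10, 2]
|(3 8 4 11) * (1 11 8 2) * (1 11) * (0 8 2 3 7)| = 6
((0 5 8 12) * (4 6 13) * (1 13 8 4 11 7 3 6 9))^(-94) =((0 5 4 9 1 13 11 7 3 6 8 12))^(-94) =(0 4 1 11 3 8)(5 9 13 7 6 12)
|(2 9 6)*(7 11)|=|(2 9 6)(7 11)|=6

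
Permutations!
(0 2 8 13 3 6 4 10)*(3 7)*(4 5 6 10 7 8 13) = (0 2 13 8 4 7 3 10)(5 6) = [2, 1, 13, 10, 7, 6, 5, 3, 4, 9, 0, 11, 12, 8]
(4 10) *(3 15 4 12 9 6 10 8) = (3 15 4 8)(6 10 12 9) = [0, 1, 2, 15, 8, 5, 10, 7, 3, 6, 12, 11, 9, 13, 14, 4]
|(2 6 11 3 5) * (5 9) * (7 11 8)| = |(2 6 8 7 11 3 9 5)| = 8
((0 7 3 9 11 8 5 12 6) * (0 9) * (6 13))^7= (13)(0 7 3)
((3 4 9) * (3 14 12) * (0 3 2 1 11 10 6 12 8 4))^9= ((0 3)(1 11 10 6 12 2)(4 9 14 8))^9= (0 3)(1 6)(2 10)(4 9 14 8)(11 12)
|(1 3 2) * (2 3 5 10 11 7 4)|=|(1 5 10 11 7 4 2)|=7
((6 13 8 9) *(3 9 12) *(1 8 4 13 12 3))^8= (13)(1 3 6)(8 9 12)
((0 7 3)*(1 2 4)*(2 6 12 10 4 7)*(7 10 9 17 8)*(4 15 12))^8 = (0 7 17 12 10)(1 4 6)(2 3 8 9 15)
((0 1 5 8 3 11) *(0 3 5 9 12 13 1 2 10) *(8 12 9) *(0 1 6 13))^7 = ((0 2 10 1 8 5 12)(3 11)(6 13))^7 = (3 11)(6 13)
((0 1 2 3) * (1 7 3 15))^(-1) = ((0 7 3)(1 2 15))^(-1) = (0 3 7)(1 15 2)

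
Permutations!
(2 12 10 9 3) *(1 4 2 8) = (1 4 2 12 10 9 3 8) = [0, 4, 12, 8, 2, 5, 6, 7, 1, 3, 9, 11, 10]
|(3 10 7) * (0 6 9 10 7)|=|(0 6 9 10)(3 7)|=4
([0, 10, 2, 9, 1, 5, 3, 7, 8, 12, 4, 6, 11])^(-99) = [0, 1, 2, 9, 4, 5, 3, 7, 8, 12, 10, 6, 11]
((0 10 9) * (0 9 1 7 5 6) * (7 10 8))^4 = (10)(0 6 5 7 8)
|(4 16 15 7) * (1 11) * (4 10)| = 10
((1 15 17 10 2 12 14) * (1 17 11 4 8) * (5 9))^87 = (1 11 8 15 4)(2 14 10 12 17)(5 9)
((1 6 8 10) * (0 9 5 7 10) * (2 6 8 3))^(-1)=(0 8 1 10 7 5 9)(2 3 6)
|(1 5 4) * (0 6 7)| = 3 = |(0 6 7)(1 5 4)|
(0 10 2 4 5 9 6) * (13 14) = (0 10 2 4 5 9 6)(13 14) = [10, 1, 4, 3, 5, 9, 0, 7, 8, 6, 2, 11, 12, 14, 13]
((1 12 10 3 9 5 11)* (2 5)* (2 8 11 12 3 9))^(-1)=(1 11 8 9 10 12 5 2 3)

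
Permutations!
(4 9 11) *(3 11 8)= (3 11 4 9 8)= [0, 1, 2, 11, 9, 5, 6, 7, 3, 8, 10, 4]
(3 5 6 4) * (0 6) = [6, 1, 2, 5, 3, 0, 4] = (0 6 4 3 5)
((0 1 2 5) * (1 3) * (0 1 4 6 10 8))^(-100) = (0 4 10)(1 5 2)(3 6 8)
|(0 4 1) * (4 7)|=4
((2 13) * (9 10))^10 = (13)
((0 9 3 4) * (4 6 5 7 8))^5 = ((0 9 3 6 5 7 8 4))^5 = (0 7 3 4 5 9 8 6)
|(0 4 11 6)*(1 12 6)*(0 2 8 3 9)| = 10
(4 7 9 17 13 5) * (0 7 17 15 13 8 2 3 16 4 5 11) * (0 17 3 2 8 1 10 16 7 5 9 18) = (0 5 9 15 13 11 17 1 10 16 4 3 7 18) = [5, 10, 2, 7, 3, 9, 6, 18, 8, 15, 16, 17, 12, 11, 14, 13, 4, 1, 0]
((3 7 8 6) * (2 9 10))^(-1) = (2 10 9)(3 6 8 7)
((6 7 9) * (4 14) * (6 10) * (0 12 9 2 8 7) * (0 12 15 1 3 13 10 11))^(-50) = (15)(2 8 7)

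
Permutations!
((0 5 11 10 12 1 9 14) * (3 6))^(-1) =((0 5 11 10 12 1 9 14)(3 6))^(-1) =(0 14 9 1 12 10 11 5)(3 6)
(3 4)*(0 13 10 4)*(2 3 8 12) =[13, 1, 3, 0, 8, 5, 6, 7, 12, 9, 4, 11, 2, 10] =(0 13 10 4 8 12 2 3)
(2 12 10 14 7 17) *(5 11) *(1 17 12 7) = [0, 17, 7, 3, 4, 11, 6, 12, 8, 9, 14, 5, 10, 13, 1, 15, 16, 2] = (1 17 2 7 12 10 14)(5 11)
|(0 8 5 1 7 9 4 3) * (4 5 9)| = |(0 8 9 5 1 7 4 3)| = 8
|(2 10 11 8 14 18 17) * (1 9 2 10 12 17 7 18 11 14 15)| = |(1 9 2 12 17 10 14 11 8 15)(7 18)| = 10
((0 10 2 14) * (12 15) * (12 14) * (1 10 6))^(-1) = (0 14 15 12 2 10 1 6) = ((0 6 1 10 2 12 15 14))^(-1)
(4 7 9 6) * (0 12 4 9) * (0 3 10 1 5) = (0 12 4 7 3 10 1 5)(6 9) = [12, 5, 2, 10, 7, 0, 9, 3, 8, 6, 1, 11, 4]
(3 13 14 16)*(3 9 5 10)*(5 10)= (3 13 14 16 9 10)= [0, 1, 2, 13, 4, 5, 6, 7, 8, 10, 3, 11, 12, 14, 16, 15, 9]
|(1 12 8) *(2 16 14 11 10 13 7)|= |(1 12 8)(2 16 14 11 10 13 7)|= 21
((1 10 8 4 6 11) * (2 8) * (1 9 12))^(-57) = ((1 10 2 8 4 6 11 9 12))^(-57) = (1 11 8)(2 12 6)(4 10 9)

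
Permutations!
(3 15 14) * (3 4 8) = (3 15 14 4 8) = [0, 1, 2, 15, 8, 5, 6, 7, 3, 9, 10, 11, 12, 13, 4, 14]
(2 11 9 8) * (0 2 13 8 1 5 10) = [2, 5, 11, 3, 4, 10, 6, 7, 13, 1, 0, 9, 12, 8] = (0 2 11 9 1 5 10)(8 13)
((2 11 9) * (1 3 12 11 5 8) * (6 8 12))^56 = (2 5 12 11 9)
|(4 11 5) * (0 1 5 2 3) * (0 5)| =10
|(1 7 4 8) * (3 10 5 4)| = 7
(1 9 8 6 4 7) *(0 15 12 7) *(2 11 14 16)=(0 15 12 7 1 9 8 6 4)(2 11 14 16)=[15, 9, 11, 3, 0, 5, 4, 1, 6, 8, 10, 14, 7, 13, 16, 12, 2]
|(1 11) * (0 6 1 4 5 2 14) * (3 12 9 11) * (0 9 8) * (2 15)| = |(0 6 1 3 12 8)(2 14 9 11 4 5 15)| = 42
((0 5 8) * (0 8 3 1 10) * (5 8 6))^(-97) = ((0 8 6 5 3 1 10))^(-97) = (0 8 6 5 3 1 10)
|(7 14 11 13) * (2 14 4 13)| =3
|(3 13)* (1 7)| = |(1 7)(3 13)| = 2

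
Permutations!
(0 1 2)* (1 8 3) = [8, 2, 0, 1, 4, 5, 6, 7, 3] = (0 8 3 1 2)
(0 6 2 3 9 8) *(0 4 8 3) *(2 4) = [6, 1, 0, 9, 8, 5, 4, 7, 2, 3] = (0 6 4 8 2)(3 9)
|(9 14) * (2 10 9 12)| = 5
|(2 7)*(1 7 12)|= |(1 7 2 12)|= 4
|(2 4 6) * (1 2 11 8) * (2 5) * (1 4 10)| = 4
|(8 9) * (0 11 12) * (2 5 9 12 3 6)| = 9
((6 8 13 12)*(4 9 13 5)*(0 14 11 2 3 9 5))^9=(0 8 6 12 13 9 3 2 11 14)(4 5)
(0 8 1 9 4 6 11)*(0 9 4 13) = [8, 4, 2, 3, 6, 5, 11, 7, 1, 13, 10, 9, 12, 0] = (0 8 1 4 6 11 9 13)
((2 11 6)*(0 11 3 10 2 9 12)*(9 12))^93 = ((0 11 6 12)(2 3 10))^93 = (0 11 6 12)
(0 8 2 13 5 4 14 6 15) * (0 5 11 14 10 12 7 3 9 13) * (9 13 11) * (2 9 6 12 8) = (0 2)(3 13 6 15 5 4 10 8 9 11 14 12 7) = [2, 1, 0, 13, 10, 4, 15, 3, 9, 11, 8, 14, 7, 6, 12, 5]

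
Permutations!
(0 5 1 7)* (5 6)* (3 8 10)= (0 6 5 1 7)(3 8 10)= [6, 7, 2, 8, 4, 1, 5, 0, 10, 9, 3]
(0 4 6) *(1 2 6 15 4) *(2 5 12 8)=(0 1 5 12 8 2 6)(4 15)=[1, 5, 6, 3, 15, 12, 0, 7, 2, 9, 10, 11, 8, 13, 14, 4]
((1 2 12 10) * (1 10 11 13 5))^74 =(1 12 13)(2 11 5)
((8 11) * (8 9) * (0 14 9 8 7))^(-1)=(0 7 9 14)(8 11)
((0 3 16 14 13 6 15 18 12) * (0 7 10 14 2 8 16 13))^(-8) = (0 13 15 12 10)(2 8 16)(3 6 18 7 14)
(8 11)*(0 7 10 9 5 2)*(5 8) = (0 7 10 9 8 11 5 2) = [7, 1, 0, 3, 4, 2, 6, 10, 11, 8, 9, 5]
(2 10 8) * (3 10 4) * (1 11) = [0, 11, 4, 10, 3, 5, 6, 7, 2, 9, 8, 1] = (1 11)(2 4 3 10 8)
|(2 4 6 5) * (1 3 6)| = 6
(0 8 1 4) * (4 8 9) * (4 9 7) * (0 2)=(9)(0 7 4 2)(1 8)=[7, 8, 0, 3, 2, 5, 6, 4, 1, 9]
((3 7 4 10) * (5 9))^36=((3 7 4 10)(5 9))^36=(10)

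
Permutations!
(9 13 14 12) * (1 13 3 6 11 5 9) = [0, 13, 2, 6, 4, 9, 11, 7, 8, 3, 10, 5, 1, 14, 12] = (1 13 14 12)(3 6 11 5 9)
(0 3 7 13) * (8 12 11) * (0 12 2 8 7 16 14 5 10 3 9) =(0 9)(2 8)(3 16 14 5 10)(7 13 12 11) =[9, 1, 8, 16, 4, 10, 6, 13, 2, 0, 3, 7, 11, 12, 5, 15, 14]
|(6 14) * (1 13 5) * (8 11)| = 6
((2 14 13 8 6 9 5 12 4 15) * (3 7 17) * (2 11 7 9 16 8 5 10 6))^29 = (2 6 3 11 12 14 16 9 7 4 13 8 10 17 15 5)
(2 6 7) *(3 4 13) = [0, 1, 6, 4, 13, 5, 7, 2, 8, 9, 10, 11, 12, 3] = (2 6 7)(3 4 13)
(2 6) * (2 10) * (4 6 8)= (2 8 4 6 10)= [0, 1, 8, 3, 6, 5, 10, 7, 4, 9, 2]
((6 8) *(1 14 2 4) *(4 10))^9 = ((1 14 2 10 4)(6 8))^9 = (1 4 10 2 14)(6 8)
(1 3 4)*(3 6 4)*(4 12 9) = (1 6 12 9 4) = [0, 6, 2, 3, 1, 5, 12, 7, 8, 4, 10, 11, 9]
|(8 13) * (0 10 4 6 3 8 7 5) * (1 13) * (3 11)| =|(0 10 4 6 11 3 8 1 13 7 5)| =11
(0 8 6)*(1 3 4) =(0 8 6)(1 3 4) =[8, 3, 2, 4, 1, 5, 0, 7, 6]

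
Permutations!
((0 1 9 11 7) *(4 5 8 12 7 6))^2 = ((0 1 9 11 6 4 5 8 12 7))^2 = (0 9 6 5 12)(1 11 4 8 7)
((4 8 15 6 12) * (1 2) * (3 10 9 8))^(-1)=(1 2)(3 4 12 6 15 8 9 10)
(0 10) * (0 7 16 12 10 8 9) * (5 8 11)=[11, 1, 2, 3, 4, 8, 6, 16, 9, 0, 7, 5, 10, 13, 14, 15, 12]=(0 11 5 8 9)(7 16 12 10)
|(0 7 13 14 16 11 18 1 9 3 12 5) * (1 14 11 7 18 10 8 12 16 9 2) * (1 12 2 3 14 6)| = |(0 18 6 1 3 16 7 13 11 10 8 2 12 5)(9 14)| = 14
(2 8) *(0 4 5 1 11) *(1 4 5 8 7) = (0 5 4 8 2 7 1 11) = [5, 11, 7, 3, 8, 4, 6, 1, 2, 9, 10, 0]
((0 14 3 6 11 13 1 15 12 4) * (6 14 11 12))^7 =((0 11 13 1 15 6 12 4)(3 14))^7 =(0 4 12 6 15 1 13 11)(3 14)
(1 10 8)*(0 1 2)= (0 1 10 8 2)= [1, 10, 0, 3, 4, 5, 6, 7, 2, 9, 8]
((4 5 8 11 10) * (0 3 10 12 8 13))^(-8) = (0 5 10)(3 13 4)(8 11 12) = ((0 3 10 4 5 13)(8 11 12))^(-8)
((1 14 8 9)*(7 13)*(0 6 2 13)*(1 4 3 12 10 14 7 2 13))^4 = ((0 6 13 2 1 7)(3 12 10 14 8 9 4))^4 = (0 1 13)(2 6 7)(3 8 12 9 10 4 14)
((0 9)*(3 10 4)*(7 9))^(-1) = ((0 7 9)(3 10 4))^(-1) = (0 9 7)(3 4 10)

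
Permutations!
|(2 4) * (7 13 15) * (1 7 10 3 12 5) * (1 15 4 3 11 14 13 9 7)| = 10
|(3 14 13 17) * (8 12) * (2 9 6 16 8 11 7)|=|(2 9 6 16 8 12 11 7)(3 14 13 17)|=8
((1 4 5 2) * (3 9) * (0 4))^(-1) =((0 4 5 2 1)(3 9))^(-1) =(0 1 2 5 4)(3 9)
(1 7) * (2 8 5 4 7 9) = [0, 9, 8, 3, 7, 4, 6, 1, 5, 2] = (1 9 2 8 5 4 7)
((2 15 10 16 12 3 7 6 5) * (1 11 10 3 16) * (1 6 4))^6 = ((1 11 10 6 5 2 15 3 7 4)(12 16))^6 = (16)(1 15 10 7 5)(2 11 3 6 4)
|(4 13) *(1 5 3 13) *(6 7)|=|(1 5 3 13 4)(6 7)|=10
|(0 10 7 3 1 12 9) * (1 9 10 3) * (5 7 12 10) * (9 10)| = 8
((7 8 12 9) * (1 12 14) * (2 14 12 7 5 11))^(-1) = (1 14 2 11 5 9 12 8 7)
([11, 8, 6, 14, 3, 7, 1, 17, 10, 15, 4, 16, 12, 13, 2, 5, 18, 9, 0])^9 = [11, 8, 6, 14, 3, 15, 1, 5, 10, 17, 4, 16, 12, 13, 2, 9, 18, 7, 0]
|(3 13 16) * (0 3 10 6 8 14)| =8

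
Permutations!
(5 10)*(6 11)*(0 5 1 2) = (0 5 10 1 2)(6 11) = [5, 2, 0, 3, 4, 10, 11, 7, 8, 9, 1, 6]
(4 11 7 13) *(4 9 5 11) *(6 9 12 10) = (5 11 7 13 12 10 6 9) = [0, 1, 2, 3, 4, 11, 9, 13, 8, 5, 6, 7, 10, 12]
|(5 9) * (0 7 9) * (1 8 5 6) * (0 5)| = 6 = |(0 7 9 6 1 8)|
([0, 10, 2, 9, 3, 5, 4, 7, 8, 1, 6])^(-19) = [0, 9, 2, 4, 6, 5, 10, 7, 8, 3, 1]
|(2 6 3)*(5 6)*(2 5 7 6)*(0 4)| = 10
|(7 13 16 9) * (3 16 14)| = |(3 16 9 7 13 14)| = 6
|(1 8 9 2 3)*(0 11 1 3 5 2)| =|(0 11 1 8 9)(2 5)| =10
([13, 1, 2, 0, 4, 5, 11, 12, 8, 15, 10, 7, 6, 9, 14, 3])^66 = [13, 1, 2, 0, 4, 5, 7, 6, 8, 15, 10, 12, 11, 9, 14, 3]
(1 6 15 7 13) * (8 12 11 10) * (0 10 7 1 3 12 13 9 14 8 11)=(0 10 11 7 9 14 8 13 3 12)(1 6 15)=[10, 6, 2, 12, 4, 5, 15, 9, 13, 14, 11, 7, 0, 3, 8, 1]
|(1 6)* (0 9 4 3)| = |(0 9 4 3)(1 6)| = 4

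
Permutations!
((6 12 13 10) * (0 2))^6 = ((0 2)(6 12 13 10))^6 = (6 13)(10 12)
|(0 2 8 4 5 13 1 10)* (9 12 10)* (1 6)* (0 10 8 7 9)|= |(0 2 7 9 12 8 4 5 13 6 1)|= 11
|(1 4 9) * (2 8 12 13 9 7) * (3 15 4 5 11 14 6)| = |(1 5 11 14 6 3 15 4 7 2 8 12 13 9)| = 14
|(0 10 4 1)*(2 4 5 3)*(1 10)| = |(0 1)(2 4 10 5 3)| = 10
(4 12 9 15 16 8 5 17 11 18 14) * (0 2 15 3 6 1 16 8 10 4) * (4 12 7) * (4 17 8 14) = [2, 16, 15, 6, 7, 8, 1, 17, 5, 3, 12, 18, 9, 13, 0, 14, 10, 11, 4] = (0 2 15 14)(1 16 10 12 9 3 6)(4 7 17 11 18)(5 8)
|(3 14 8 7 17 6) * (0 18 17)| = 8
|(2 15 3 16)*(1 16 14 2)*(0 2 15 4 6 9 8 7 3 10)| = 22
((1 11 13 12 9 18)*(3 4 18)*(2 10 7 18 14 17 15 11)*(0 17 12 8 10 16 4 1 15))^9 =(0 17)(1 2 16 4 14 12 9 3)(7 15 13 10 18 11 8)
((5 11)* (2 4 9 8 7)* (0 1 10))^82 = ((0 1 10)(2 4 9 8 7)(5 11))^82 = (11)(0 1 10)(2 9 7 4 8)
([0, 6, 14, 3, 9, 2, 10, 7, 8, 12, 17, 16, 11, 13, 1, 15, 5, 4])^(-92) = (1 4 16)(2 10 12)(5 6 9)(11 14 17)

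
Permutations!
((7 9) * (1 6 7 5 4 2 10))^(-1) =(1 10 2 4 5 9 7 6)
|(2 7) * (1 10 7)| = 4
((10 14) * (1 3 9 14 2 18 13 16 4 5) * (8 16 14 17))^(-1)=((1 3 9 17 8 16 4 5)(2 18 13 14 10))^(-1)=(1 5 4 16 8 17 9 3)(2 10 14 13 18)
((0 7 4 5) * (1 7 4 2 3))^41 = ((0 4 5)(1 7 2 3))^41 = (0 5 4)(1 7 2 3)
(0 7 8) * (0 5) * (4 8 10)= (0 7 10 4 8 5)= [7, 1, 2, 3, 8, 0, 6, 10, 5, 9, 4]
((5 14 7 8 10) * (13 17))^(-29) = ((5 14 7 8 10)(13 17))^(-29) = (5 14 7 8 10)(13 17)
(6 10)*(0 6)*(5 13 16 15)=(0 6 10)(5 13 16 15)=[6, 1, 2, 3, 4, 13, 10, 7, 8, 9, 0, 11, 12, 16, 14, 5, 15]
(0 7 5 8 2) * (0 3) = (0 7 5 8 2 3) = [7, 1, 3, 0, 4, 8, 6, 5, 2]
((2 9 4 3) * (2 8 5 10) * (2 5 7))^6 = ((2 9 4 3 8 7)(5 10))^6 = (10)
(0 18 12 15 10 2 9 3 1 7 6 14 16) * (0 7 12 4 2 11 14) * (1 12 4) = (0 18 1 4 2 9 3 12 15 10 11 14 16 7 6) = [18, 4, 9, 12, 2, 5, 0, 6, 8, 3, 11, 14, 15, 13, 16, 10, 7, 17, 1]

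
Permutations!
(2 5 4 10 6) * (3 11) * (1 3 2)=[0, 3, 5, 11, 10, 4, 1, 7, 8, 9, 6, 2]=(1 3 11 2 5 4 10 6)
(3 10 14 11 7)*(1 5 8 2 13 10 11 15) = (1 5 8 2 13 10 14 15)(3 11 7) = [0, 5, 13, 11, 4, 8, 6, 3, 2, 9, 14, 7, 12, 10, 15, 1]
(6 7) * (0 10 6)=(0 10 6 7)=[10, 1, 2, 3, 4, 5, 7, 0, 8, 9, 6]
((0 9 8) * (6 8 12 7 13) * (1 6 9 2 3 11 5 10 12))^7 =(0 7 2 13 3 9 11 1 5 6 10 8 12)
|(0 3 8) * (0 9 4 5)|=|(0 3 8 9 4 5)|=6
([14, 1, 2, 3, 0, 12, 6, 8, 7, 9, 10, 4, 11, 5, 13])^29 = (0 14 13 5 12 11 4)(7 8)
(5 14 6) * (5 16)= (5 14 6 16)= [0, 1, 2, 3, 4, 14, 16, 7, 8, 9, 10, 11, 12, 13, 6, 15, 5]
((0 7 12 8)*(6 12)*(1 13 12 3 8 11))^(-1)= ((0 7 6 3 8)(1 13 12 11))^(-1)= (0 8 3 6 7)(1 11 12 13)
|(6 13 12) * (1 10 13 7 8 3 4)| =|(1 10 13 12 6 7 8 3 4)| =9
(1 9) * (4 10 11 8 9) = [0, 4, 2, 3, 10, 5, 6, 7, 9, 1, 11, 8] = (1 4 10 11 8 9)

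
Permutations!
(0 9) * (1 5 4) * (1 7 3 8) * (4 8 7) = (0 9)(1 5 8)(3 7) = [9, 5, 2, 7, 4, 8, 6, 3, 1, 0]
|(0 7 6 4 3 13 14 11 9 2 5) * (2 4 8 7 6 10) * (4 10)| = |(0 6 8 7 4 3 13 14 11 9 10 2 5)| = 13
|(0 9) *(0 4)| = 3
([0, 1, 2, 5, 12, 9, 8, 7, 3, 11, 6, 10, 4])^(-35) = [0, 1, 2, 3, 12, 5, 6, 7, 8, 9, 10, 11, 4]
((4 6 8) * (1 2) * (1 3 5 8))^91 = (8)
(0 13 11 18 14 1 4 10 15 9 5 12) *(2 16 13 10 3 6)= (0 10 15 9 5 12)(1 4 3 6 2 16 13 11 18 14)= [10, 4, 16, 6, 3, 12, 2, 7, 8, 5, 15, 18, 0, 11, 1, 9, 13, 17, 14]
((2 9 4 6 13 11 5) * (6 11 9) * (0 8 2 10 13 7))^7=(0 2 7 8 6)(4 11 5 10 13 9)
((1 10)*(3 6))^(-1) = (1 10)(3 6)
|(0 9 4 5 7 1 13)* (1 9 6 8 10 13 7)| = 5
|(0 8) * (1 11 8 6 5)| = |(0 6 5 1 11 8)| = 6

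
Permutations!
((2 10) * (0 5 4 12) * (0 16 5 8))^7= ((0 8)(2 10)(4 12 16 5))^7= (0 8)(2 10)(4 5 16 12)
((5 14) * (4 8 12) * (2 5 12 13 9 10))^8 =((2 5 14 12 4 8 13 9 10))^8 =(2 10 9 13 8 4 12 14 5)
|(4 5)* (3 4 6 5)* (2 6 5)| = 2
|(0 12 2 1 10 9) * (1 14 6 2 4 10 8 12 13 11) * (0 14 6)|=|(0 13 11 1 8 12 4 10 9 14)(2 6)|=10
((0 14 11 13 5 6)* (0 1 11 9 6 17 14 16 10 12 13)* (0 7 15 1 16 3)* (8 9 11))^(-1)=((0 3)(1 8 9 6 16 10 12 13 5 17 14 11 7 15))^(-1)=(0 3)(1 15 7 11 14 17 5 13 12 10 16 6 9 8)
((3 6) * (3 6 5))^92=(6)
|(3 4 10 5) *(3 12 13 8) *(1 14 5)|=|(1 14 5 12 13 8 3 4 10)|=9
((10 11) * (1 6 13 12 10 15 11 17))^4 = (1 10 13)(6 17 12)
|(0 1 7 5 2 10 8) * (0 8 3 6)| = 8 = |(0 1 7 5 2 10 3 6)|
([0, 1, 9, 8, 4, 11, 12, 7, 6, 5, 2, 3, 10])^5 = (2 8 9 6 5 12 11 10 3)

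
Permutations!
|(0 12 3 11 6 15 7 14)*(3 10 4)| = |(0 12 10 4 3 11 6 15 7 14)| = 10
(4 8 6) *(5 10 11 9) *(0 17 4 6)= (0 17 4 8)(5 10 11 9)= [17, 1, 2, 3, 8, 10, 6, 7, 0, 5, 11, 9, 12, 13, 14, 15, 16, 4]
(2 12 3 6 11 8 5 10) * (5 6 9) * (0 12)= (0 12 3 9 5 10 2)(6 11 8)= [12, 1, 0, 9, 4, 10, 11, 7, 6, 5, 2, 8, 3]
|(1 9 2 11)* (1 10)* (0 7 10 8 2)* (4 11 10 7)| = |(0 4 11 8 2 10 1 9)| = 8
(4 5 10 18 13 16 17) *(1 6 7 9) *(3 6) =(1 3 6 7 9)(4 5 10 18 13 16 17) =[0, 3, 2, 6, 5, 10, 7, 9, 8, 1, 18, 11, 12, 16, 14, 15, 17, 4, 13]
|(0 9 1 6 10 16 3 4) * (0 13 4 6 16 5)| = 8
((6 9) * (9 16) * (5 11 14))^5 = ((5 11 14)(6 16 9))^5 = (5 14 11)(6 9 16)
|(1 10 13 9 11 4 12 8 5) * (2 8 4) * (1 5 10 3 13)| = 8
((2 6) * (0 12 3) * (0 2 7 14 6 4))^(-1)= ((0 12 3 2 4)(6 7 14))^(-1)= (0 4 2 3 12)(6 14 7)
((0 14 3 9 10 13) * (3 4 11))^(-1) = ((0 14 4 11 3 9 10 13))^(-1) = (0 13 10 9 3 11 4 14)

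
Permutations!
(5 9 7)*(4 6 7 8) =[0, 1, 2, 3, 6, 9, 7, 5, 4, 8] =(4 6 7 5 9 8)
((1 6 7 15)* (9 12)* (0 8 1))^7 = (0 8 1 6 7 15)(9 12)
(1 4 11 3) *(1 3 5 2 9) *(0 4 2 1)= (0 4 11 5 1 2 9)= [4, 2, 9, 3, 11, 1, 6, 7, 8, 0, 10, 5]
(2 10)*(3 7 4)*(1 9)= (1 9)(2 10)(3 7 4)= [0, 9, 10, 7, 3, 5, 6, 4, 8, 1, 2]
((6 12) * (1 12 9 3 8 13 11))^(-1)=(1 11 13 8 3 9 6 12)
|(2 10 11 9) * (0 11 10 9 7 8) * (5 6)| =4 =|(0 11 7 8)(2 9)(5 6)|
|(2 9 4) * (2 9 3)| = |(2 3)(4 9)| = 2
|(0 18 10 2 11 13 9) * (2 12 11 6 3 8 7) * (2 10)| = |(0 18 2 6 3 8 7 10 12 11 13 9)| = 12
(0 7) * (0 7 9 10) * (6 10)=(0 9 6 10)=[9, 1, 2, 3, 4, 5, 10, 7, 8, 6, 0]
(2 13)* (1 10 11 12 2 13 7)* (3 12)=[0, 10, 7, 12, 4, 5, 6, 1, 8, 9, 11, 3, 2, 13]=(13)(1 10 11 3 12 2 7)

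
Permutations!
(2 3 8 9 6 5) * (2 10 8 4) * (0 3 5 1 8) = (0 3 4 2 5 10)(1 8 9 6) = [3, 8, 5, 4, 2, 10, 1, 7, 9, 6, 0]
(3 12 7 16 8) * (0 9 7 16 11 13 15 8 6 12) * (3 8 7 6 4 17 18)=(0 9 6 12 16 4 17 18 3)(7 11 13 15)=[9, 1, 2, 0, 17, 5, 12, 11, 8, 6, 10, 13, 16, 15, 14, 7, 4, 18, 3]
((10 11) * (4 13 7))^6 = ((4 13 7)(10 11))^6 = (13)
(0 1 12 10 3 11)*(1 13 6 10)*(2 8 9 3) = (0 13 6 10 2 8 9 3 11)(1 12) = [13, 12, 8, 11, 4, 5, 10, 7, 9, 3, 2, 0, 1, 6]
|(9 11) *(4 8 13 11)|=|(4 8 13 11 9)|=5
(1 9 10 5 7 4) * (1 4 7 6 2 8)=[0, 9, 8, 3, 4, 6, 2, 7, 1, 10, 5]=(1 9 10 5 6 2 8)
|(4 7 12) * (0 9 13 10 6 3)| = 6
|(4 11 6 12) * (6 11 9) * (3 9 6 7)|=|(3 9 7)(4 6 12)|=3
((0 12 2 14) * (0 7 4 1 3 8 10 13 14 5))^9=((0 12 2 5)(1 3 8 10 13 14 7 4))^9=(0 12 2 5)(1 3 8 10 13 14 7 4)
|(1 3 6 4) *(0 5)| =4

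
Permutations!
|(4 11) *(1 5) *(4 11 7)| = 2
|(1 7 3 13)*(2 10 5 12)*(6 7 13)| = |(1 13)(2 10 5 12)(3 6 7)| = 12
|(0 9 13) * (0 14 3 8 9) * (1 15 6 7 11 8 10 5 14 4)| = 36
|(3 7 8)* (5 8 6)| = 5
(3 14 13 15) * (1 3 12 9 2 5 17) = (1 3 14 13 15 12 9 2 5 17) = [0, 3, 5, 14, 4, 17, 6, 7, 8, 2, 10, 11, 9, 15, 13, 12, 16, 1]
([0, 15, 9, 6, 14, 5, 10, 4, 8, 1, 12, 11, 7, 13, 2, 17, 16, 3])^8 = (1 4 6)(2 12 17)(3 9 7)(10 15 14)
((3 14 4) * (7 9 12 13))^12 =((3 14 4)(7 9 12 13))^12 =(14)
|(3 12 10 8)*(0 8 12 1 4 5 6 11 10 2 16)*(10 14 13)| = 14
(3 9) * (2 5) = [0, 1, 5, 9, 4, 2, 6, 7, 8, 3] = (2 5)(3 9)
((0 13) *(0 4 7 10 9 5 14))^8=((0 13 4 7 10 9 5 14))^8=(14)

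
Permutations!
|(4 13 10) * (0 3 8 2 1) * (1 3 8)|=|(0 8 2 3 1)(4 13 10)|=15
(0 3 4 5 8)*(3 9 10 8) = (0 9 10 8)(3 4 5) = [9, 1, 2, 4, 5, 3, 6, 7, 0, 10, 8]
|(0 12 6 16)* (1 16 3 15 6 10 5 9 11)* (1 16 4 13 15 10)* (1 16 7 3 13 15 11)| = 33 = |(0 12 16)(1 4 15 6 13 11 7 3 10 5 9)|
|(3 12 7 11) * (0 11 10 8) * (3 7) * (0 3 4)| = 8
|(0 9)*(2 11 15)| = |(0 9)(2 11 15)| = 6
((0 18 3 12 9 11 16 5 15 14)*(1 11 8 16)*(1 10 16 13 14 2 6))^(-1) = (0 14 13 8 9 12 3 18)(1 6 2 15 5 16 10 11)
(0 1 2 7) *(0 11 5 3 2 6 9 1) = (1 6 9)(2 7 11 5 3) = [0, 6, 7, 2, 4, 3, 9, 11, 8, 1, 10, 5]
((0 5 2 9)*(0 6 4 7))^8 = (0 5 2 9 6 4 7)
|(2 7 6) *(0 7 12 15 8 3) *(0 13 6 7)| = 7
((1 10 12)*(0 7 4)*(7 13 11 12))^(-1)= ((0 13 11 12 1 10 7 4))^(-1)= (0 4 7 10 1 12 11 13)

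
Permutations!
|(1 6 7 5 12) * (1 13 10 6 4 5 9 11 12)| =21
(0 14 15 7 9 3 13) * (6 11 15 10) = [14, 1, 2, 13, 4, 5, 11, 9, 8, 3, 6, 15, 12, 0, 10, 7] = (0 14 10 6 11 15 7 9 3 13)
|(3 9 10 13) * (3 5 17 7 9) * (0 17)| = 7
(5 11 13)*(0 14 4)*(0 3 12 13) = (0 14 4 3 12 13 5 11) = [14, 1, 2, 12, 3, 11, 6, 7, 8, 9, 10, 0, 13, 5, 4]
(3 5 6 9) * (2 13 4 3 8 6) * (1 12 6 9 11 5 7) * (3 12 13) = [0, 13, 3, 7, 12, 2, 11, 1, 9, 8, 10, 5, 6, 4] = (1 13 4 12 6 11 5 2 3 7)(8 9)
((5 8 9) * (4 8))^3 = ((4 8 9 5))^3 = (4 5 9 8)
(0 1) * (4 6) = [1, 0, 2, 3, 6, 5, 4] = (0 1)(4 6)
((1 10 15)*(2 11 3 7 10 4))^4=(1 3)(2 10)(4 7)(11 15)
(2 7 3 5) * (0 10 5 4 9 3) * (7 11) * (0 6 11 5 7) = (0 10 7 6 11)(2 5)(3 4 9) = [10, 1, 5, 4, 9, 2, 11, 6, 8, 3, 7, 0]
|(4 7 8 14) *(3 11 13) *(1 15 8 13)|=|(1 15 8 14 4 7 13 3 11)|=9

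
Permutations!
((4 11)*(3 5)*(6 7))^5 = ((3 5)(4 11)(6 7))^5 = (3 5)(4 11)(6 7)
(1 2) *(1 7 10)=(1 2 7 10)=[0, 2, 7, 3, 4, 5, 6, 10, 8, 9, 1]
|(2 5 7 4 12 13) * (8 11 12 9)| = |(2 5 7 4 9 8 11 12 13)| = 9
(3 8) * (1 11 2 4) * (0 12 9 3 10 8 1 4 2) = [12, 11, 2, 1, 4, 5, 6, 7, 10, 3, 8, 0, 9] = (0 12 9 3 1 11)(8 10)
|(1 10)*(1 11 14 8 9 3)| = 7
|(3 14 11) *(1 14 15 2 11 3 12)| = |(1 14 3 15 2 11 12)| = 7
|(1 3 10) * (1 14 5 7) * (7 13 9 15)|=|(1 3 10 14 5 13 9 15 7)|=9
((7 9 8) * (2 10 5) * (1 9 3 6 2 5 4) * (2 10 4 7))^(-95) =((1 9 8 2 4)(3 6 10 7))^(-95) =(3 6 10 7)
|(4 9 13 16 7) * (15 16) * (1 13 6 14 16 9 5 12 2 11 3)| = 14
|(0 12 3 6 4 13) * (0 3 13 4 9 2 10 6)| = 4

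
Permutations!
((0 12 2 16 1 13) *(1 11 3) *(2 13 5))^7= (0 12 13)(1 5 2 16 11 3)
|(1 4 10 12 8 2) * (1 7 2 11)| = |(1 4 10 12 8 11)(2 7)| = 6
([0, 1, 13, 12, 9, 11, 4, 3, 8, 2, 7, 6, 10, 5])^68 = [0, 1, 4, 3, 11, 2, 5, 7, 8, 6, 10, 13, 12, 9]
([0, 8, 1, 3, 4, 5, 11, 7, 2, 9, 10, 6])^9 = (6 11)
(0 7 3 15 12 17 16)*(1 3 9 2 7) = [1, 3, 7, 15, 4, 5, 6, 9, 8, 2, 10, 11, 17, 13, 14, 12, 0, 16] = (0 1 3 15 12 17 16)(2 7 9)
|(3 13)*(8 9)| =|(3 13)(8 9)| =2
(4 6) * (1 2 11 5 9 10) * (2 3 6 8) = (1 3 6 4 8 2 11 5 9 10) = [0, 3, 11, 6, 8, 9, 4, 7, 2, 10, 1, 5]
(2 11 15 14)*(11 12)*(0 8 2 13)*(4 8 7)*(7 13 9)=(0 13)(2 12 11 15 14 9 7 4 8)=[13, 1, 12, 3, 8, 5, 6, 4, 2, 7, 10, 15, 11, 0, 9, 14]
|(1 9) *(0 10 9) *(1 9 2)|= |(0 10 2 1)|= 4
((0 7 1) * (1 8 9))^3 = (0 9 7 1 8) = ((0 7 8 9 1))^3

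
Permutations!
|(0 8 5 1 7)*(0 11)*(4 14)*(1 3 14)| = 9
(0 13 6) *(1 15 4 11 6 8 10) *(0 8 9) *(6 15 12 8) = (0 13 9)(1 12 8 10)(4 11 15) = [13, 12, 2, 3, 11, 5, 6, 7, 10, 0, 1, 15, 8, 9, 14, 4]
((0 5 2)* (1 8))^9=((0 5 2)(1 8))^9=(1 8)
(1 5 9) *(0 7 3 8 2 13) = [7, 5, 13, 8, 4, 9, 6, 3, 2, 1, 10, 11, 12, 0] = (0 7 3 8 2 13)(1 5 9)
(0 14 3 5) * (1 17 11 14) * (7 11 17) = (17)(0 1 7 11 14 3 5) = [1, 7, 2, 5, 4, 0, 6, 11, 8, 9, 10, 14, 12, 13, 3, 15, 16, 17]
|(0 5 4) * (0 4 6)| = 3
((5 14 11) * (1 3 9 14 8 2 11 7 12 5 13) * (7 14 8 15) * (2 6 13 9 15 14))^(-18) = ((1 3 15 7 12 5 14 2 11 9 8 6 13))^(-18) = (1 11 7 6 14 3 9 12 13 2 15 8 5)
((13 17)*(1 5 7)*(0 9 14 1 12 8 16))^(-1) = ((0 9 14 1 5 7 12 8 16)(13 17))^(-1) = (0 16 8 12 7 5 1 14 9)(13 17)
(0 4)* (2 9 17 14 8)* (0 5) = (0 4 5)(2 9 17 14 8) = [4, 1, 9, 3, 5, 0, 6, 7, 2, 17, 10, 11, 12, 13, 8, 15, 16, 14]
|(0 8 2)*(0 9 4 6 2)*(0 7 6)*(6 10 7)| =6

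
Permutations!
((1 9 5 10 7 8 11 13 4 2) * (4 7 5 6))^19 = (1 2 4 6 9)(5 10)(7 13 11 8)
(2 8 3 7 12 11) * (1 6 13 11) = (1 6 13 11 2 8 3 7 12) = [0, 6, 8, 7, 4, 5, 13, 12, 3, 9, 10, 2, 1, 11]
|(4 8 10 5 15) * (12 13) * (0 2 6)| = 30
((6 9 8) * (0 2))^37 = (0 2)(6 9 8)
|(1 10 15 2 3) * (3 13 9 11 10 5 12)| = 12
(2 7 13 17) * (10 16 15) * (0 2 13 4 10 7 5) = [2, 1, 5, 3, 10, 0, 6, 4, 8, 9, 16, 11, 12, 17, 14, 7, 15, 13] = (0 2 5)(4 10 16 15 7)(13 17)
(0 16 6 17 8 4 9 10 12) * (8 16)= (0 8 4 9 10 12)(6 17 16)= [8, 1, 2, 3, 9, 5, 17, 7, 4, 10, 12, 11, 0, 13, 14, 15, 6, 16]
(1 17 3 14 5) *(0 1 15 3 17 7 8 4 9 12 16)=[1, 7, 2, 14, 9, 15, 6, 8, 4, 12, 10, 11, 16, 13, 5, 3, 0, 17]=(17)(0 1 7 8 4 9 12 16)(3 14 5 15)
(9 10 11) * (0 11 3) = (0 11 9 10 3) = [11, 1, 2, 0, 4, 5, 6, 7, 8, 10, 3, 9]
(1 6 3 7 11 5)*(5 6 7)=(1 7 11 6 3 5)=[0, 7, 2, 5, 4, 1, 3, 11, 8, 9, 10, 6]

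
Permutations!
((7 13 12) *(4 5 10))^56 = ((4 5 10)(7 13 12))^56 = (4 10 5)(7 12 13)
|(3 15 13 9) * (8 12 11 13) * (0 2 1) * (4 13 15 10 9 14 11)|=|(0 2 1)(3 10 9)(4 13 14 11 15 8 12)|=21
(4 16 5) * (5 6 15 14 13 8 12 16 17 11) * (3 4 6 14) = (3 4 17 11 5 6 15)(8 12 16 14 13) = [0, 1, 2, 4, 17, 6, 15, 7, 12, 9, 10, 5, 16, 8, 13, 3, 14, 11]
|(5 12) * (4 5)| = |(4 5 12)| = 3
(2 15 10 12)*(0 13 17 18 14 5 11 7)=(0 13 17 18 14 5 11 7)(2 15 10 12)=[13, 1, 15, 3, 4, 11, 6, 0, 8, 9, 12, 7, 2, 17, 5, 10, 16, 18, 14]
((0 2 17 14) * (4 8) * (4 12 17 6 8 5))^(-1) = ((0 2 6 8 12 17 14)(4 5))^(-1) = (0 14 17 12 8 6 2)(4 5)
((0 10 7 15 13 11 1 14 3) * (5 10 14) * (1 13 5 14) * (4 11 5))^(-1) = (0 3 14 1)(4 15 7 10 5 13 11)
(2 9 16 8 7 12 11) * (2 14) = (2 9 16 8 7 12 11 14) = [0, 1, 9, 3, 4, 5, 6, 12, 7, 16, 10, 14, 11, 13, 2, 15, 8]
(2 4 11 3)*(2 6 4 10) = (2 10)(3 6 4 11) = [0, 1, 10, 6, 11, 5, 4, 7, 8, 9, 2, 3]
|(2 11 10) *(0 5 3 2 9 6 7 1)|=|(0 5 3 2 11 10 9 6 7 1)|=10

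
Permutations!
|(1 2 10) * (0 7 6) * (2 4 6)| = 7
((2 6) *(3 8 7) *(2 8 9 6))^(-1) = ((3 9 6 8 7))^(-1) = (3 7 8 6 9)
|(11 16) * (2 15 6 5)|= 4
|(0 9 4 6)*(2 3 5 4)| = 7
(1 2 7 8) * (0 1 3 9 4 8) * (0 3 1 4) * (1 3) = (0 4 8 3 9)(1 2 7) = [4, 2, 7, 9, 8, 5, 6, 1, 3, 0]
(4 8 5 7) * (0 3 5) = (0 3 5 7 4 8) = [3, 1, 2, 5, 8, 7, 6, 4, 0]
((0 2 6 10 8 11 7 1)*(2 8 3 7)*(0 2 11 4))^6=((11)(0 8 4)(1 2 6 10 3 7))^6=(11)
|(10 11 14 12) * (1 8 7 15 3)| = 20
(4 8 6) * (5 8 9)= [0, 1, 2, 3, 9, 8, 4, 7, 6, 5]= (4 9 5 8 6)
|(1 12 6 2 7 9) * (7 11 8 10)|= 9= |(1 12 6 2 11 8 10 7 9)|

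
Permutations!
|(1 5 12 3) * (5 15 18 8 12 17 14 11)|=12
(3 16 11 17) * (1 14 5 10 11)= (1 14 5 10 11 17 3 16)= [0, 14, 2, 16, 4, 10, 6, 7, 8, 9, 11, 17, 12, 13, 5, 15, 1, 3]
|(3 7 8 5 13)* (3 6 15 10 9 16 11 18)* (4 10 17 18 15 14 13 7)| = |(3 4 10 9 16 11 15 17 18)(5 7 8)(6 14 13)| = 9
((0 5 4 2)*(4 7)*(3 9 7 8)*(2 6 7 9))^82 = (9)(0 8 2 5 3)(4 6 7)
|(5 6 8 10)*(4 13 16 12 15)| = |(4 13 16 12 15)(5 6 8 10)| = 20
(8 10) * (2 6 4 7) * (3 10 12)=(2 6 4 7)(3 10 8 12)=[0, 1, 6, 10, 7, 5, 4, 2, 12, 9, 8, 11, 3]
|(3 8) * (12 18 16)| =|(3 8)(12 18 16)| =6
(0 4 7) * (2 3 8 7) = [4, 1, 3, 8, 2, 5, 6, 0, 7] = (0 4 2 3 8 7)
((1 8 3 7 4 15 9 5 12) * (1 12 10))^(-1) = ((1 8 3 7 4 15 9 5 10))^(-1) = (1 10 5 9 15 4 7 3 8)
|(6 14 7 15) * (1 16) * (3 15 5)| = 6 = |(1 16)(3 15 6 14 7 5)|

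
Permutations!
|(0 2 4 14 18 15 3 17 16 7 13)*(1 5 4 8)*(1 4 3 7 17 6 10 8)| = |(0 2 1 5 3 6 10 8 4 14 18 15 7 13)(16 17)| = 14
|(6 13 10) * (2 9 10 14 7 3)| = 8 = |(2 9 10 6 13 14 7 3)|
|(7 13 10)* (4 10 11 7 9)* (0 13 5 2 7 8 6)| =15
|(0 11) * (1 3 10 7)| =4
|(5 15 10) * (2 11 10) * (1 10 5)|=|(1 10)(2 11 5 15)|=4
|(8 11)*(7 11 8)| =|(7 11)| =2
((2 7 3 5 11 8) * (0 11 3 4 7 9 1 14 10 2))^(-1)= ((0 11 8)(1 14 10 2 9)(3 5)(4 7))^(-1)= (0 8 11)(1 9 2 10 14)(3 5)(4 7)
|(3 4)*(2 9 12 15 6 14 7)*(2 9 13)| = 6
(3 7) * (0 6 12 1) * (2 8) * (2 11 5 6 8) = (0 8 11 5 6 12 1)(3 7) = [8, 0, 2, 7, 4, 6, 12, 3, 11, 9, 10, 5, 1]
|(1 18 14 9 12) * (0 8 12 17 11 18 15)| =|(0 8 12 1 15)(9 17 11 18 14)| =5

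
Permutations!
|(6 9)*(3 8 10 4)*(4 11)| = 10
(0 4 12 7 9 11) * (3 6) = (0 4 12 7 9 11)(3 6) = [4, 1, 2, 6, 12, 5, 3, 9, 8, 11, 10, 0, 7]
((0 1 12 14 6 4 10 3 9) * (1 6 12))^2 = (14)(0 4 3)(6 10 9)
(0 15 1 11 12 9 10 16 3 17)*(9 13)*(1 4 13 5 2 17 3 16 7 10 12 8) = (0 15 4 13 9 12 5 2 17)(1 11 8)(7 10) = [15, 11, 17, 3, 13, 2, 6, 10, 1, 12, 7, 8, 5, 9, 14, 4, 16, 0]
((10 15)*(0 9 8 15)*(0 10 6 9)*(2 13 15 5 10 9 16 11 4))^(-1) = (2 4 11 16 6 15 13)(5 8 9 10)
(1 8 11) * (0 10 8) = [10, 0, 2, 3, 4, 5, 6, 7, 11, 9, 8, 1] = (0 10 8 11 1)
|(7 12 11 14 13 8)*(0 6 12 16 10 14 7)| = 10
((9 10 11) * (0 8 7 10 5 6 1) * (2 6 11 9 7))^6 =(0 8 2 6 1)(5 11 7 10 9)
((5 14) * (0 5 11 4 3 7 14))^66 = ((0 5)(3 7 14 11 4))^66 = (3 7 14 11 4)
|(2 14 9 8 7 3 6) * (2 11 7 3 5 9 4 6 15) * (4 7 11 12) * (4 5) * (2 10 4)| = |(2 14 7)(3 15 10 4 6 12 5 9 8)| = 9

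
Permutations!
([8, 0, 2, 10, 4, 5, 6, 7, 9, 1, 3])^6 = (10)(0 9)(1 8)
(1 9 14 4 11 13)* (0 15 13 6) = (0 15 13 1 9 14 4 11 6) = [15, 9, 2, 3, 11, 5, 0, 7, 8, 14, 10, 6, 12, 1, 4, 13]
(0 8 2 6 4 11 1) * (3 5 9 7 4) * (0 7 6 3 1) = (0 8 2 3 5 9 6 1 7 4 11) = [8, 7, 3, 5, 11, 9, 1, 4, 2, 6, 10, 0]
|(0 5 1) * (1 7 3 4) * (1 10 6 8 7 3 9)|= |(0 5 3 4 10 6 8 7 9 1)|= 10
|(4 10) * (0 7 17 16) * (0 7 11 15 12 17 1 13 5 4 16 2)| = 42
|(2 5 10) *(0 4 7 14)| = |(0 4 7 14)(2 5 10)| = 12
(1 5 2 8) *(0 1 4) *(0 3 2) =[1, 5, 8, 2, 3, 0, 6, 7, 4] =(0 1 5)(2 8 4 3)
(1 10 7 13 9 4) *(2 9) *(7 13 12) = (1 10 13 2 9 4)(7 12) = [0, 10, 9, 3, 1, 5, 6, 12, 8, 4, 13, 11, 7, 2]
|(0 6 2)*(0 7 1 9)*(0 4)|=|(0 6 2 7 1 9 4)|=7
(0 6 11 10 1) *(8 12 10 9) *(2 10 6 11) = [11, 0, 10, 3, 4, 5, 2, 7, 12, 8, 1, 9, 6] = (0 11 9 8 12 6 2 10 1)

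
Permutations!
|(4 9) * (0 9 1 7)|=5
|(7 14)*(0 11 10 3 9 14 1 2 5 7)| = |(0 11 10 3 9 14)(1 2 5 7)| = 12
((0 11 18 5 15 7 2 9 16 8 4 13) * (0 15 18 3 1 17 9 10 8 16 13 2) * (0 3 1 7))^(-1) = ((0 11 1 17 9 13 15)(2 10 8 4)(3 7)(5 18))^(-1) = (0 15 13 9 17 1 11)(2 4 8 10)(3 7)(5 18)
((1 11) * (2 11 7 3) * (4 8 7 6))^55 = (1 11 2 3 7 8 4 6)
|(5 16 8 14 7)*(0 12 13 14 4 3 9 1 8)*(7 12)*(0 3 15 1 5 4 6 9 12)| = 14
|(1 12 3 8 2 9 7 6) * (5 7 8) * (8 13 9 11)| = 6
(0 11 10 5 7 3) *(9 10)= (0 11 9 10 5 7 3)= [11, 1, 2, 0, 4, 7, 6, 3, 8, 10, 5, 9]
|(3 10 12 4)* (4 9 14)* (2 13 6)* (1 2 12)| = 10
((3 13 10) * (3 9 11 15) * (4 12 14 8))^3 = ((3 13 10 9 11 15)(4 12 14 8))^3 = (3 9)(4 8 14 12)(10 15)(11 13)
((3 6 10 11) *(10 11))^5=((3 6 11))^5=(3 11 6)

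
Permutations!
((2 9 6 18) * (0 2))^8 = (0 6 2 18 9)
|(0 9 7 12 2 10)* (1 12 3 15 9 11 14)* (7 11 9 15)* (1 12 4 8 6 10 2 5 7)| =13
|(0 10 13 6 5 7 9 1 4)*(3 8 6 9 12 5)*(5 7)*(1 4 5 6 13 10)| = 18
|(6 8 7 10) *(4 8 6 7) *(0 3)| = 2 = |(0 3)(4 8)(7 10)|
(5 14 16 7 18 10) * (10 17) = (5 14 16 7 18 17 10) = [0, 1, 2, 3, 4, 14, 6, 18, 8, 9, 5, 11, 12, 13, 16, 15, 7, 10, 17]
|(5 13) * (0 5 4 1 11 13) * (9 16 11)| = 6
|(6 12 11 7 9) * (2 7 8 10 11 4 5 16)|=|(2 7 9 6 12 4 5 16)(8 10 11)|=24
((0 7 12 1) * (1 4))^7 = (0 12 1 7 4)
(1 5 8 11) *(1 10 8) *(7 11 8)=(1 5)(7 11 10)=[0, 5, 2, 3, 4, 1, 6, 11, 8, 9, 7, 10]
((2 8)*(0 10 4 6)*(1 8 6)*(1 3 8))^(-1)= ((0 10 4 3 8 2 6))^(-1)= (0 6 2 8 3 4 10)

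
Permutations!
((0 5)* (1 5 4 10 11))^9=((0 4 10 11 1 5))^9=(0 11)(1 4)(5 10)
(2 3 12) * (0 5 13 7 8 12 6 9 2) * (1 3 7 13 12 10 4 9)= (13)(0 5 12)(1 3 6)(2 7 8 10 4 9)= [5, 3, 7, 6, 9, 12, 1, 8, 10, 2, 4, 11, 0, 13]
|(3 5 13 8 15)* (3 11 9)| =7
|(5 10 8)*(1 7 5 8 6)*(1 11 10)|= 3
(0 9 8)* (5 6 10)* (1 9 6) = (0 6 10 5 1 9 8) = [6, 9, 2, 3, 4, 1, 10, 7, 0, 8, 5]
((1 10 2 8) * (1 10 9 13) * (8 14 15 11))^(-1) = (1 13 9)(2 10 8 11 15 14)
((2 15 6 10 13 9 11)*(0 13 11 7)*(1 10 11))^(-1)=(0 7 9 13)(1 10)(2 11 6 15)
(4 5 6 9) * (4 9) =[0, 1, 2, 3, 5, 6, 4, 7, 8, 9] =(9)(4 5 6)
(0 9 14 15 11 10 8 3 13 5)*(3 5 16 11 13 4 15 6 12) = [9, 1, 2, 4, 15, 0, 12, 7, 5, 14, 8, 10, 3, 16, 6, 13, 11] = (0 9 14 6 12 3 4 15 13 16 11 10 8 5)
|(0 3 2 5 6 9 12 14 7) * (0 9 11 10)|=|(0 3 2 5 6 11 10)(7 9 12 14)|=28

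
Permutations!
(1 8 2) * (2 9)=(1 8 9 2)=[0, 8, 1, 3, 4, 5, 6, 7, 9, 2]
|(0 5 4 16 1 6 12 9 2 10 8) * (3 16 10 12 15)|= 15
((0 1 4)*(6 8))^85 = (0 1 4)(6 8)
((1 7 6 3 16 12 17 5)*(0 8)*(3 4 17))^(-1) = (0 8)(1 5 17 4 6 7)(3 12 16)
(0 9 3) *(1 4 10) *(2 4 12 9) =[2, 12, 4, 0, 10, 5, 6, 7, 8, 3, 1, 11, 9] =(0 2 4 10 1 12 9 3)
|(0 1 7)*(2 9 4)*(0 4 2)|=4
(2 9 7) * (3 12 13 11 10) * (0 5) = (0 5)(2 9 7)(3 12 13 11 10) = [5, 1, 9, 12, 4, 0, 6, 2, 8, 7, 3, 10, 13, 11]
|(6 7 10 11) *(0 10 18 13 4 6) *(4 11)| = |(0 10 4 6 7 18 13 11)| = 8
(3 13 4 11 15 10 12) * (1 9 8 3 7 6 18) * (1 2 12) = (1 9 8 3 13 4 11 15 10)(2 12 7 6 18) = [0, 9, 12, 13, 11, 5, 18, 6, 3, 8, 1, 15, 7, 4, 14, 10, 16, 17, 2]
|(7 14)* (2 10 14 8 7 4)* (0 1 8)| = 4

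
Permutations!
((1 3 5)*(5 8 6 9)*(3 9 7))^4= (1 9 5)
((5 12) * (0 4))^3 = ((0 4)(5 12))^3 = (0 4)(5 12)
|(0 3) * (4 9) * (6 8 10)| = 6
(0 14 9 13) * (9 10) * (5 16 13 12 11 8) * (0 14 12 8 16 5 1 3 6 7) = (0 12 11 16 13 14 10 9 8 1 3 6 7) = [12, 3, 2, 6, 4, 5, 7, 0, 1, 8, 9, 16, 11, 14, 10, 15, 13]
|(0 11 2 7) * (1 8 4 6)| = |(0 11 2 7)(1 8 4 6)| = 4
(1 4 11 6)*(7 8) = (1 4 11 6)(7 8) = [0, 4, 2, 3, 11, 5, 1, 8, 7, 9, 10, 6]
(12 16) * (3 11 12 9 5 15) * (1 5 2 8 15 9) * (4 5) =(1 4 5 9 2 8 15 3 11 12 16) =[0, 4, 8, 11, 5, 9, 6, 7, 15, 2, 10, 12, 16, 13, 14, 3, 1]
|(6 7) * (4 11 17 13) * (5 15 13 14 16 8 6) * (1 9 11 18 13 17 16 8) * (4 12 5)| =|(1 9 11 16)(4 18 13 12 5 15 17 14 8 6 7)| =44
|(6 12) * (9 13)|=|(6 12)(9 13)|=2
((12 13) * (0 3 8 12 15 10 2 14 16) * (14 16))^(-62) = (0 3 8 12 13 15 10 2 16)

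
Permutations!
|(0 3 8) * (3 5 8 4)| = |(0 5 8)(3 4)| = 6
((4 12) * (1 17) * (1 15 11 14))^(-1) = ((1 17 15 11 14)(4 12))^(-1) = (1 14 11 15 17)(4 12)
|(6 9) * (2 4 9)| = |(2 4 9 6)| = 4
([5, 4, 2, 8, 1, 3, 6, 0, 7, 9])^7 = [3, 4, 2, 7, 1, 8, 6, 5, 0, 9]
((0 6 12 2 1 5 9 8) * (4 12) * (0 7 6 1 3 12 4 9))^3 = ((0 1 5)(2 3 12)(6 9 8 7))^3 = (12)(6 7 8 9)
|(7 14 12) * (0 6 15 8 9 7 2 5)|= |(0 6 15 8 9 7 14 12 2 5)|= 10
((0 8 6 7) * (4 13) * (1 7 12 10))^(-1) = ((0 8 6 12 10 1 7)(4 13))^(-1) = (0 7 1 10 12 6 8)(4 13)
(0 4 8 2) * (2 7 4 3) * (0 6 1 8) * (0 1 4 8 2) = (0 3)(1 2 6 4)(7 8) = [3, 2, 6, 0, 1, 5, 4, 8, 7]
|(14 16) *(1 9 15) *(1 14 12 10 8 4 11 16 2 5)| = 6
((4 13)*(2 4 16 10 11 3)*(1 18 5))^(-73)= (1 5 18)(2 10 4 11 13 3 16)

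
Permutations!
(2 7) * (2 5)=(2 7 5)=[0, 1, 7, 3, 4, 2, 6, 5]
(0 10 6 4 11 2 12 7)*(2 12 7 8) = [10, 1, 7, 3, 11, 5, 4, 0, 2, 9, 6, 12, 8] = (0 10 6 4 11 12 8 2 7)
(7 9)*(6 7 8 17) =(6 7 9 8 17) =[0, 1, 2, 3, 4, 5, 7, 9, 17, 8, 10, 11, 12, 13, 14, 15, 16, 6]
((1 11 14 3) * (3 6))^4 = (1 3 6 14 11)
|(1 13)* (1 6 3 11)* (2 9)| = 10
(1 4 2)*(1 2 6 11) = (1 4 6 11) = [0, 4, 2, 3, 6, 5, 11, 7, 8, 9, 10, 1]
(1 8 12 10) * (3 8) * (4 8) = (1 3 4 8 12 10) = [0, 3, 2, 4, 8, 5, 6, 7, 12, 9, 1, 11, 10]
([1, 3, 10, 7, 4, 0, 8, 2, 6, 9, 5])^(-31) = (0 2 1 10 3 5 7)(6 8)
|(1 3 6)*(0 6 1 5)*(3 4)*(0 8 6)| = 3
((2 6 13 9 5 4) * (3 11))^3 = (2 9)(3 11)(4 13)(5 6)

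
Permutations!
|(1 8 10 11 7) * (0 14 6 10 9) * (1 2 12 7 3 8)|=24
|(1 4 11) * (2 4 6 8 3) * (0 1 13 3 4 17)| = |(0 1 6 8 4 11 13 3 2 17)| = 10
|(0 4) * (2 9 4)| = 4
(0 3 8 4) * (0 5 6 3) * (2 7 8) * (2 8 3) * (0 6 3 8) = (0 6 2 7 8 4 5 3) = [6, 1, 7, 0, 5, 3, 2, 8, 4]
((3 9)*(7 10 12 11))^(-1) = (3 9)(7 11 12 10)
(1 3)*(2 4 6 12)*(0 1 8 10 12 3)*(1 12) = (0 12 2 4 6 3 8 10 1) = [12, 0, 4, 8, 6, 5, 3, 7, 10, 9, 1, 11, 2]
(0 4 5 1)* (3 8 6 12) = [4, 0, 2, 8, 5, 1, 12, 7, 6, 9, 10, 11, 3] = (0 4 5 1)(3 8 6 12)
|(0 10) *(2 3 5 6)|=|(0 10)(2 3 5 6)|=4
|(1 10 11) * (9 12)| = 6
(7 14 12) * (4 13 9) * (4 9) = [0, 1, 2, 3, 13, 5, 6, 14, 8, 9, 10, 11, 7, 4, 12] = (4 13)(7 14 12)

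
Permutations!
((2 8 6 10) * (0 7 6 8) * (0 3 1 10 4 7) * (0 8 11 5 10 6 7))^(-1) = (0 4 6 1 3 2 10 5 11 8)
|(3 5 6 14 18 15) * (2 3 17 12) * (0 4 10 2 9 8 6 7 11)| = |(0 4 10 2 3 5 7 11)(6 14 18 15 17 12 9 8)| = 8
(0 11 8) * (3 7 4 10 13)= [11, 1, 2, 7, 10, 5, 6, 4, 0, 9, 13, 8, 12, 3]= (0 11 8)(3 7 4 10 13)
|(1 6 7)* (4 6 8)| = |(1 8 4 6 7)| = 5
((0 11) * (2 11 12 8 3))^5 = ((0 12 8 3 2 11))^5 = (0 11 2 3 8 12)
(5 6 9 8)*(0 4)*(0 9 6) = (0 4 9 8 5) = [4, 1, 2, 3, 9, 0, 6, 7, 5, 8]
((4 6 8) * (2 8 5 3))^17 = ((2 8 4 6 5 3))^17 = (2 3 5 6 4 8)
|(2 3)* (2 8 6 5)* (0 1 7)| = 15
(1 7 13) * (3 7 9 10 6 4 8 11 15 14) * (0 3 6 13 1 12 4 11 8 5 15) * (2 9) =(0 3 7 1 2 9 10 13 12 4 5 15 14 6 11) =[3, 2, 9, 7, 5, 15, 11, 1, 8, 10, 13, 0, 4, 12, 6, 14]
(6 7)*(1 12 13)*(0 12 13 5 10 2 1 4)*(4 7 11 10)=(0 12 5 4)(1 13 7 6 11 10 2)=[12, 13, 1, 3, 0, 4, 11, 6, 8, 9, 2, 10, 5, 7]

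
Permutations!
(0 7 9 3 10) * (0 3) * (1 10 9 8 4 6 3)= (0 7 8 4 6 3 9)(1 10)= [7, 10, 2, 9, 6, 5, 3, 8, 4, 0, 1]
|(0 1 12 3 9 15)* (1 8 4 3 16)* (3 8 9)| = |(0 9 15)(1 12 16)(4 8)| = 6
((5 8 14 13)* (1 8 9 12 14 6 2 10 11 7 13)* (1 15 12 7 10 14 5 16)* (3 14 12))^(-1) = ((1 8 6 2 12 5 9 7 13 16)(3 14 15)(10 11))^(-1) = (1 16 13 7 9 5 12 2 6 8)(3 15 14)(10 11)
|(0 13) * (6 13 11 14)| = |(0 11 14 6 13)| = 5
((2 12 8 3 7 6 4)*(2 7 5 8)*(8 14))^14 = (3 14)(4 6 7)(5 8) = ((2 12)(3 5 14 8)(4 7 6))^14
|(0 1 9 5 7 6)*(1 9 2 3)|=15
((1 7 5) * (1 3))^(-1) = (1 3 5 7)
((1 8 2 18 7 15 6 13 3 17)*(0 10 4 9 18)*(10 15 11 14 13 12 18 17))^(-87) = (0 8 17 4 3 14 7 12 15 2 1 9 10 13 11 18 6)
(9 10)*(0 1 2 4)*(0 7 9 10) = [1, 2, 4, 3, 7, 5, 6, 9, 8, 0, 10] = (10)(0 1 2 4 7 9)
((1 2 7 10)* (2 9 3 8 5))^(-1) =(1 10 7 2 5 8 3 9)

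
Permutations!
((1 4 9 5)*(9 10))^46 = (1 4 10 9 5)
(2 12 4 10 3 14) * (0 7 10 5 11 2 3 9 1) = [7, 0, 12, 14, 5, 11, 6, 10, 8, 1, 9, 2, 4, 13, 3] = (0 7 10 9 1)(2 12 4 5 11)(3 14)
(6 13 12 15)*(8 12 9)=(6 13 9 8 12 15)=[0, 1, 2, 3, 4, 5, 13, 7, 12, 8, 10, 11, 15, 9, 14, 6]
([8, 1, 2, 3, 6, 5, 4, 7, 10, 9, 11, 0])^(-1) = (0 11 10 8)(4 6)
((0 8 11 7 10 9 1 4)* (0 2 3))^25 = (0 9)(1 8)(2 7)(3 10)(4 11)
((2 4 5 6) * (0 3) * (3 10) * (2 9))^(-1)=((0 10 3)(2 4 5 6 9))^(-1)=(0 3 10)(2 9 6 5 4)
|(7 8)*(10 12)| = 2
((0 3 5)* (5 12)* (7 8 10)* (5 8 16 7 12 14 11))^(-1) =(0 5 11 14 3)(7 16)(8 12 10)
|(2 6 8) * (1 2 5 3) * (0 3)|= |(0 3 1 2 6 8 5)|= 7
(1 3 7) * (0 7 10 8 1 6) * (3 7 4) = [4, 7, 2, 10, 3, 5, 0, 6, 1, 9, 8] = (0 4 3 10 8 1 7 6)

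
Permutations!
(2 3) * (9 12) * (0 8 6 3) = (0 8 6 3 2)(9 12) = [8, 1, 0, 2, 4, 5, 3, 7, 6, 12, 10, 11, 9]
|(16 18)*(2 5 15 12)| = 4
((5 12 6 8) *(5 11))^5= ((5 12 6 8 11))^5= (12)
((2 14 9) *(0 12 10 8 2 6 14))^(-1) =(0 2 8 10 12)(6 9 14)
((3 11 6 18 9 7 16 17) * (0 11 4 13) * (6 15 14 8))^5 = (0 6 17 11 18 3 15 9 4 14 7 13 8 16)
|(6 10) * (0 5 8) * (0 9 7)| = 10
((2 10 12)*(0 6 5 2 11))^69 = ((0 6 5 2 10 12 11))^69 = (0 11 12 10 2 5 6)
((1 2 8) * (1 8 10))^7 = (1 2 10)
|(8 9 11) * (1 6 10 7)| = 12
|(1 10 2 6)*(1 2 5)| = |(1 10 5)(2 6)| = 6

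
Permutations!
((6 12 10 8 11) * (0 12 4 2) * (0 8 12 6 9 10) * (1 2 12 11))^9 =((0 6 4 12)(1 2 8)(9 10 11))^9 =(0 6 4 12)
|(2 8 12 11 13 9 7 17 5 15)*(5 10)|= 11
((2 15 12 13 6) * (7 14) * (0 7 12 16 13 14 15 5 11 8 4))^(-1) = ((0 7 15 16 13 6 2 5 11 8 4)(12 14))^(-1) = (0 4 8 11 5 2 6 13 16 15 7)(12 14)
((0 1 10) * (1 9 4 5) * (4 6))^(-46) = (0 4 10 6 1 9 5)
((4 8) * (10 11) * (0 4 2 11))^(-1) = (0 10 11 2 8 4)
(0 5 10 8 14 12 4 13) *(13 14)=[5, 1, 2, 3, 14, 10, 6, 7, 13, 9, 8, 11, 4, 0, 12]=(0 5 10 8 13)(4 14 12)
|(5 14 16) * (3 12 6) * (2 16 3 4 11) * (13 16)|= 10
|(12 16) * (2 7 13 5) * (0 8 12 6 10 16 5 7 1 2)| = |(0 8 12 5)(1 2)(6 10 16)(7 13)| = 12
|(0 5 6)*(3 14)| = 6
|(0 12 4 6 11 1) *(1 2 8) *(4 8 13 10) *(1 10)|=|(0 12 8 10 4 6 11 2 13 1)|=10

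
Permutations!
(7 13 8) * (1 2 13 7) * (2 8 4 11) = (1 8)(2 13 4 11) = [0, 8, 13, 3, 11, 5, 6, 7, 1, 9, 10, 2, 12, 4]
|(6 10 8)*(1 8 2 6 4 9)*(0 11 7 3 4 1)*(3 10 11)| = 20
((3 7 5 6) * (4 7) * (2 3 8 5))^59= (2 7 4 3)(5 8 6)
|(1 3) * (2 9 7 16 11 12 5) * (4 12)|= |(1 3)(2 9 7 16 11 4 12 5)|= 8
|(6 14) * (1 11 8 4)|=4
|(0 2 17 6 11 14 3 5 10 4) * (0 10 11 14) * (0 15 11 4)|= 18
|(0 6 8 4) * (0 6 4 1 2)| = 6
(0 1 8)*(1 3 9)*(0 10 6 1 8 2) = (0 3 9 8 10 6 1 2) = [3, 2, 0, 9, 4, 5, 1, 7, 10, 8, 6]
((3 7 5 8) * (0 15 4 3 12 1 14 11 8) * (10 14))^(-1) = ((0 15 4 3 7 5)(1 10 14 11 8 12))^(-1) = (0 5 7 3 4 15)(1 12 8 11 14 10)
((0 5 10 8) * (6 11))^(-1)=((0 5 10 8)(6 11))^(-1)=(0 8 10 5)(6 11)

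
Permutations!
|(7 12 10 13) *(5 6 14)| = 12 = |(5 6 14)(7 12 10 13)|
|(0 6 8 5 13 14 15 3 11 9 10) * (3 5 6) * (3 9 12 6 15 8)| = 60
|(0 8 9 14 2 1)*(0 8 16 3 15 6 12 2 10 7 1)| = 42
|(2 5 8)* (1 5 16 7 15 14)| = 8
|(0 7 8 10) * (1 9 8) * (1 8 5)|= |(0 7 8 10)(1 9 5)|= 12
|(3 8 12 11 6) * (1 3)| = |(1 3 8 12 11 6)| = 6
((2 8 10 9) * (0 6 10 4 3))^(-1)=((0 6 10 9 2 8 4 3))^(-1)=(0 3 4 8 2 9 10 6)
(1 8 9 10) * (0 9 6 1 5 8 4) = (0 9 10 5 8 6 1 4) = [9, 4, 2, 3, 0, 8, 1, 7, 6, 10, 5]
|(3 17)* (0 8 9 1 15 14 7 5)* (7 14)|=|(0 8 9 1 15 7 5)(3 17)|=14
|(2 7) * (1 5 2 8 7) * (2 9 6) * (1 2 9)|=2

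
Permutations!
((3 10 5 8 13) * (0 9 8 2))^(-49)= (0 2 5 10 3 13 8 9)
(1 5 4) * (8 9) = [0, 5, 2, 3, 1, 4, 6, 7, 9, 8] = (1 5 4)(8 9)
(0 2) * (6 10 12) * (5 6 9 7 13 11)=(0 2)(5 6 10 12 9 7 13 11)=[2, 1, 0, 3, 4, 6, 10, 13, 8, 7, 12, 5, 9, 11]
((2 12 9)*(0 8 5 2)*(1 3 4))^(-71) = ((0 8 5 2 12 9)(1 3 4))^(-71) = (0 8 5 2 12 9)(1 3 4)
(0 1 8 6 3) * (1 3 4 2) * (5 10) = [3, 8, 1, 0, 2, 10, 4, 7, 6, 9, 5] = (0 3)(1 8 6 4 2)(5 10)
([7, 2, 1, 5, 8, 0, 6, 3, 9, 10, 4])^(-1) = [5, 2, 1, 7, 10, 3, 6, 0, 4, 8, 9]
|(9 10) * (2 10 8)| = 4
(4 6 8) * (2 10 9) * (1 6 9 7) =(1 6 8 4 9 2 10 7) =[0, 6, 10, 3, 9, 5, 8, 1, 4, 2, 7]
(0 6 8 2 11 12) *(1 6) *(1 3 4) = [3, 6, 11, 4, 1, 5, 8, 7, 2, 9, 10, 12, 0] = (0 3 4 1 6 8 2 11 12)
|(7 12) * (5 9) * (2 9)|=|(2 9 5)(7 12)|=6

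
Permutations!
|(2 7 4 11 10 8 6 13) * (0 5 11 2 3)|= 24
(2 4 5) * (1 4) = (1 4 5 2) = [0, 4, 1, 3, 5, 2]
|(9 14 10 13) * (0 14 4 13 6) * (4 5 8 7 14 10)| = 21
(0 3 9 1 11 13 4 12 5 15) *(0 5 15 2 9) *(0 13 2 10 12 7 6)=[3, 11, 9, 13, 7, 10, 0, 6, 8, 1, 12, 2, 15, 4, 14, 5]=(0 3 13 4 7 6)(1 11 2 9)(5 10 12 15)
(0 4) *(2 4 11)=(0 11 2 4)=[11, 1, 4, 3, 0, 5, 6, 7, 8, 9, 10, 2]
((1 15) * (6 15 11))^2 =((1 11 6 15))^2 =(1 6)(11 15)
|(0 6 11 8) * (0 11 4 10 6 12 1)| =6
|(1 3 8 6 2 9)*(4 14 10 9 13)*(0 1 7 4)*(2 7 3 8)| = 12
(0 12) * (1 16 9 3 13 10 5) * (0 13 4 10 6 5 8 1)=[12, 16, 2, 4, 10, 0, 5, 7, 1, 3, 8, 11, 13, 6, 14, 15, 9]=(0 12 13 6 5)(1 16 9 3 4 10 8)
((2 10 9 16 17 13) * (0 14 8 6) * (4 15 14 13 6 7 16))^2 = ((0 13 2 10 9 4 15 14 8 7 16 17 6))^2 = (0 2 9 15 8 16 6 13 10 4 14 7 17)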